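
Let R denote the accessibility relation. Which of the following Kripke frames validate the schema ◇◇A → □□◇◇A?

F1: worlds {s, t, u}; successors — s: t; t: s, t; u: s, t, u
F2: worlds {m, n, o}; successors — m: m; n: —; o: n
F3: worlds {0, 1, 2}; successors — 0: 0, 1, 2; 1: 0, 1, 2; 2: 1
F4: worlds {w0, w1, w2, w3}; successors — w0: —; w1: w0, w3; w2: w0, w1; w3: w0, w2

F2, F3

This is the axiom for a generalized confluence (Geach) condition; its first-order frame correspondent is ∀x ∀y ∀z ((xR²y ∧ xR²z) → ∃w (y = w ∧ zR²w)).
F1: fails — uR²u, uR²s but no w with u=w and sR²w.
F2: holds.
F3: holds.
F4: fails — w1R²w0, w1R²w0 but no w with w0=w and w0R²w.
Valid on: F2, F3.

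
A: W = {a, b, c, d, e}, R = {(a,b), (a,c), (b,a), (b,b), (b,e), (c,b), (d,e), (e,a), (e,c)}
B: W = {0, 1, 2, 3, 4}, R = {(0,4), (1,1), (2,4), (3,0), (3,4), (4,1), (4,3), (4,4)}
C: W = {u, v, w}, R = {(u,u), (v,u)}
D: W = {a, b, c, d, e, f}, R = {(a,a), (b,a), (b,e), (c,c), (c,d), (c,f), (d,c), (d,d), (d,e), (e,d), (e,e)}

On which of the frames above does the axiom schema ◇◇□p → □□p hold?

The schema corresponds to a generalized confluence (Geach) condition: ∀x ∀y ∀z ((xR²y ∧ xR²z) → ∃w (yRw ∧ z = w)).
A: fails — aR²a, aR²a but no w with aRw and a=w.
B: fails — 0R²1, 0R²3 but no w with 1Rw and 3=w.
C: ✓.
D: fails — bR²a, bR²d but no w with aRw and d=w.

C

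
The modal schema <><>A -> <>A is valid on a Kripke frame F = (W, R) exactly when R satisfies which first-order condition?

Equivalently (dual form): □A → □□A.
Suppose □A→□□A is valid. Take Rxy, Ryz and set V(A)={w : Rxw}. Then □A at x, so □□A at x, so □A at y, so A at z, i.e. Rxz.

transitivity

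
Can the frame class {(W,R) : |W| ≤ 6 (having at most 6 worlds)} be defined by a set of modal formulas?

Any modally definable frame class is closed under disjoint unions.
Any modal formula valid on each of 7 disjoint one-world frames is valid on their disjoint union (validity is preserved under disjoint unions). Each one-world frame has |W|=1≤6, but the union has |W|=7.
Hence having at most 6 worlds is not modally definable.

No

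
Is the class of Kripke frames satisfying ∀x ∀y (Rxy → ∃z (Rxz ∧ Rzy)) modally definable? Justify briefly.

Yes — defined by □□p → □p

Yes: it is density, defined by the C4 schema □□p → □p.
Suppose □□p→□p is valid. Take Rxy and set V(p)={w : xR²w}. Then □□p at x, so □p at x, so p at y, i.e. ∃z(Rxz∧Rzy).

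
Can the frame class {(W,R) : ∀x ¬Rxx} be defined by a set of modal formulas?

Not modally definable

Any modally definable frame class is closed under surjective bounded morphisms.
The 4-cycle (worlds 0,1,2,3 with 0→1→2→3→0) is irreflexive, and the map sending every world to a single reflexive point • is a surjective bounded morphism (forth: every edge maps to (•,•); back: every world has a successor). So any modal formula valid on the 4-cycle is also valid on the reflexive point, which is not irreflexive.
So the class is not modally definable.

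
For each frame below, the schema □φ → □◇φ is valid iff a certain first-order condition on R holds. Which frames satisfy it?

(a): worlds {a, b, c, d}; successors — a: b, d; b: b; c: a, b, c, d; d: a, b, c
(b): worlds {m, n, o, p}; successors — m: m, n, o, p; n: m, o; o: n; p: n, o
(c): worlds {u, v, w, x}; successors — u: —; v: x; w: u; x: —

This is the axiom for a generalized confluence (Geach) condition; its first-order frame correspondent is ∀x ∀z (xRz → ∃w (xRw ∧ zRw)).
(a): condition met.
(b): fails — nRo but no w with nRw and oRw.
(c): fails — vRx but no t with vRt and xRt.

(a)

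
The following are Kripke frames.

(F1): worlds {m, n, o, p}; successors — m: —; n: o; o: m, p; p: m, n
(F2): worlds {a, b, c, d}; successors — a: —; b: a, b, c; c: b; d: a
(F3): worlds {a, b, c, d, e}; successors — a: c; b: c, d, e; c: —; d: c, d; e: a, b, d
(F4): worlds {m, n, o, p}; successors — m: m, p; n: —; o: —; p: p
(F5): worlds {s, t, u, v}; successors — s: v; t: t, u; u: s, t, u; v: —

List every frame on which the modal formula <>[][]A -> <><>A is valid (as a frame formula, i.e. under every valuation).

(F4)

This is the axiom for a generalized confluence (Geach) condition; its first-order frame correspondent is forall x forall y (xRy -> exists w (y R^2 w & x R^2 w)).
(F1): fails — oRm but no w with mR²w and oR²w.
(F2): fails — bRa but no w with aR²w and bR²w.
(F3): fails — aRc but no w with cR²w and aR²w.
(F4): condition met.
(F5): fails — sRv but no w with vR²w and sR²w.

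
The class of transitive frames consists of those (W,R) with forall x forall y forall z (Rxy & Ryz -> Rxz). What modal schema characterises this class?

□r → □□r

A defining formula is □r → □□r (the 4 axiom).
Suppose □r→□□r is valid. Take Rxy, Ryz and set V(r)={w : Rxw}. Then □r at x, so □□r at x, so □r at y, so r at z, i.e. Rxz.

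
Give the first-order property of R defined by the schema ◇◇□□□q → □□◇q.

This is a Sahlqvist (Geach-type) schema ◇^2□^3q → □^2◇^1q.
Minimal-valuation argument: fix x; take any y with xR^2y and any z with xR^2z. Set V(q) to the set of worlds R-reachable from y in exactly 3 steps. Then □^3q holds at y, so the antecedent holds at x; validity forces ◇^1q at z, giving a w with zR^1w and yR^3w.
First-order correspondent: ∀x ∀y ∀z ((xR²y ∧ xR²z) → ∃w (yR³w ∧ zRw)).

∀x ∀y ∀z ((xR²y ∧ xR²z) → ∃w (yR³w ∧ zRw))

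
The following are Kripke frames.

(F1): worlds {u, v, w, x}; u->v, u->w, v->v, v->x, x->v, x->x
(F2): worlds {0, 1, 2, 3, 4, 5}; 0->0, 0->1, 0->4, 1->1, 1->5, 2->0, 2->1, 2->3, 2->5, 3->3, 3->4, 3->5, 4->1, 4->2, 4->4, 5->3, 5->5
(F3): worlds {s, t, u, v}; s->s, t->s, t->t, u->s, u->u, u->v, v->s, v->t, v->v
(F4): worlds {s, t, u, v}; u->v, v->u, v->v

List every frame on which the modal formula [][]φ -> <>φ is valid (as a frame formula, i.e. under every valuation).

(F2), (F3)

The schema corresponds to a generalized confluence (Geach) condition: forall x exists w (x R^2 w & xRw).
(F1): fails — at w but no t with wR²t and wRt.
(F2): holds.
(F3): holds.
(F4): fails — at s but no w with sR²w and sRw.
Valid on: (F2), (F3).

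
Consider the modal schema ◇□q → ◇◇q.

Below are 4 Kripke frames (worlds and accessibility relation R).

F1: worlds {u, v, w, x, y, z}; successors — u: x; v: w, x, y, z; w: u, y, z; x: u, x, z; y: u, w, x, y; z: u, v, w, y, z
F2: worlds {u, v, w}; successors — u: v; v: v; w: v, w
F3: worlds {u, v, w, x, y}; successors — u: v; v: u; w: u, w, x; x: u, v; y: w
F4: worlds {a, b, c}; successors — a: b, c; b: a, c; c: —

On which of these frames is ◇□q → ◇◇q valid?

F1, F2, F3

The schema corresponds to a generalized confluence (Geach) condition: ∀x ∀y (xRy → ∃w (yRw ∧ xR²w)).
F1: ✓.
F2: ✓.
F3: ✓.
F4: fails — aRc but no w with cRw and aR²w.
Valid on: F1, F2, F3.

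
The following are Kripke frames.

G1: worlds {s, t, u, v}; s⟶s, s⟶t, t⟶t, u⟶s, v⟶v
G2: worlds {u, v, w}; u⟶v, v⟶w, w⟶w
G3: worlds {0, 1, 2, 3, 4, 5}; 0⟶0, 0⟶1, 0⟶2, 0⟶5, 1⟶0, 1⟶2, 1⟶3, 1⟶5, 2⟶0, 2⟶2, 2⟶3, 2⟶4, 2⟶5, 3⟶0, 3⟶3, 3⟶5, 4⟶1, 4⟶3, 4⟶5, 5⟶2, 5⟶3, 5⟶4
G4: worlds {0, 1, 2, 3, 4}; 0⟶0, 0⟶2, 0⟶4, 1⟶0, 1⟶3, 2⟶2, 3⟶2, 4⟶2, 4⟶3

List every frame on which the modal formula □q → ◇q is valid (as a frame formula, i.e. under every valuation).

G1, G2, G3, G4

Frame correspondent (Sahlqvist): ∀x ∃y Rxy — i.e. seriality.
G1: holds.
G2: holds.
G3: holds.
G4: holds.
Valid on: G1, G2, G3, G4.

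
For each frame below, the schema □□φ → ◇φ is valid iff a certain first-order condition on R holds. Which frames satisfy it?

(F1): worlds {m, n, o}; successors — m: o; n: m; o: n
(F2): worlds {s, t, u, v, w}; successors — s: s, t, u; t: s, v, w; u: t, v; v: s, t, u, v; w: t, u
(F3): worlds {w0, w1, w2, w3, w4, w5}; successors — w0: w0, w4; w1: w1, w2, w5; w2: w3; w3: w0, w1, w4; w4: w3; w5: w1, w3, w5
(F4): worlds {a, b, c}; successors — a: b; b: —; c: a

The schema corresponds to a generalized confluence (Geach) condition: ∀x ∃w (xR²w ∧ xRw).
(F1): fails — at m but no w with mR²w and mRw.
(F2): condition met.
(F3): fails — at w2 but no w with w2R²w and w2Rw.
(F4): fails — at a but no w with aR²w and aRw.
Valid on: (F2).

(F2)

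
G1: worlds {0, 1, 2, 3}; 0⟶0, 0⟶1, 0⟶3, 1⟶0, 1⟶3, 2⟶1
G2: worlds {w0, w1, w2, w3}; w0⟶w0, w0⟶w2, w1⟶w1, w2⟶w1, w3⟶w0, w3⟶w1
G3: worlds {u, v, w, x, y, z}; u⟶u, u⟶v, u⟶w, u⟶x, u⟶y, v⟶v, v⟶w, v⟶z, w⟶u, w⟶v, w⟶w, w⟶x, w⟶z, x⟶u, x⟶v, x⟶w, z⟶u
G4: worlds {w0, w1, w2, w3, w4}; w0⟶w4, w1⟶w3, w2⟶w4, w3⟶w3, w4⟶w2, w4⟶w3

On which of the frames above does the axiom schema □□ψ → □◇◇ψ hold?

G2, G4

This is the axiom for a generalized confluence (Geach) condition; its first-order frame correspondent is ∀x ∀z (xRz → ∃w (xR²w ∧ zR²w)).
G1: fails — 0R3 but no w with 0R²w and 3R²w.
G2: satisfies the condition.
G3: fails — uRy but no t with uR²t and yR²t.
G4: satisfies the condition.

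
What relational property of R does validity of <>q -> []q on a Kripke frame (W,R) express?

Suppose ◇q→□q is valid. Take Rxy, Rxz and set V(q)={y}. Then ◇q at x, so □q at x, so q at z, i.e. z=y.
The converse is a direct semantic check.
So the correspondent is partial functionality.

partial functionality: forall x forall y forall z (Rxy & Rxz -> y = z)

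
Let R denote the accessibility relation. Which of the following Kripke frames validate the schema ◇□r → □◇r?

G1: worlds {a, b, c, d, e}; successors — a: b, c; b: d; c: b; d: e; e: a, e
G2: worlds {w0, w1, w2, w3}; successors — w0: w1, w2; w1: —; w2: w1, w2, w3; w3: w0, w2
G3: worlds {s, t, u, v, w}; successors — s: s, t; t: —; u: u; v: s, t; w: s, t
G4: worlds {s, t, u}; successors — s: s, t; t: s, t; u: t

G4

Frame correspondent (Sahlqvist): ∀x ∀y ∀z (Rxy ∧ Rxz → ∃w (Ryw ∧ Rzw)) — i.e. convergence.
G1: fails — Rab and Rac but b and c have no common successor.
G2: fails — Rw0w1 and Rw0w1 but w1 and w1 have no common successor.
G3: fails — Rss and Rst but s and t have no common successor.
G4: holds.
Valid on: G4.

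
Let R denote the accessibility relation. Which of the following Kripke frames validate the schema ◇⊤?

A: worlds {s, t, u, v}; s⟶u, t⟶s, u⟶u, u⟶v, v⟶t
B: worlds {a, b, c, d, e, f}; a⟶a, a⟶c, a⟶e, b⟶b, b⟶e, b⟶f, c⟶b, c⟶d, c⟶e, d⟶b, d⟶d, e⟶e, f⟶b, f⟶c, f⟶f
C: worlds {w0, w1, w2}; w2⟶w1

The schema corresponds to seriality: ∀x ∃y Rxy.
A: holds.
B: holds.
C: fails — world w0 has no successor.
Valid on: A, B.

A, B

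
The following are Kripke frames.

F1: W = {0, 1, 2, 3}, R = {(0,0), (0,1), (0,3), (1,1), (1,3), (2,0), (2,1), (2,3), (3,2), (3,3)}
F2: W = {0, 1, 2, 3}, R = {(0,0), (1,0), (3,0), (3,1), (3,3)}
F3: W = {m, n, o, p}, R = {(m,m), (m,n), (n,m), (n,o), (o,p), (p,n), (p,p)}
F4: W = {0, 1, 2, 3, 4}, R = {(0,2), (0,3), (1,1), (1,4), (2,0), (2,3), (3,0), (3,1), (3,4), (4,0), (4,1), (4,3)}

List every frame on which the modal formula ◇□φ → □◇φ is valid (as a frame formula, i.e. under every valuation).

Frame correspondent (Sahlqvist): ∀x ∀y ∀z (Rxy ∧ Rxz → ∃w (Ryw ∧ Rzw)) — i.e. convergence.
F1: ✓.
F2: ✓.
F3: fails — Rno and Rnm but o and m have no common successor.
F4: fails — R23 and R20 but 3 and 0 have no common successor.
Valid on: F1, F2.

F1, F2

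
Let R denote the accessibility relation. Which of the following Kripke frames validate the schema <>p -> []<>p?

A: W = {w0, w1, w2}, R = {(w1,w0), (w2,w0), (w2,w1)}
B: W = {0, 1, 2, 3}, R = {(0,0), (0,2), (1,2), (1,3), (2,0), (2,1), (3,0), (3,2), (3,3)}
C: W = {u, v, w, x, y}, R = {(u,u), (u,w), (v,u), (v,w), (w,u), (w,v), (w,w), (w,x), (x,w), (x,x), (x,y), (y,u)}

The schema corresponds to the Euclidean property: forall x forall y forall z (Rxy & Rxz -> Ryz).
A: fails — Rw1w0 and Rw1w0 but not Rw0w0.
B: fails — R02 and R02 but not R22.
C: fails — Rwu and Rwx but not Rux.
Valid on no frame.

none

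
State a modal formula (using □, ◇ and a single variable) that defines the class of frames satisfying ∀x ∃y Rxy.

□s → ◇s

This is seriality; the standard corresponding axiom is D: □s → ◇s.
Suppose □s→◇s is valid. At any x set V(s)=W. Then □s at x, so ◇s at x, so x has a successor.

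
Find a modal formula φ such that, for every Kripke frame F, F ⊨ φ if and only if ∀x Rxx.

A defining formula is □r → r (the T axiom).
Suppose □r→r is valid. At any x set V(r)={w : Rxw}. Then □r holds at x, so r holds at x, i.e. Rxx.

□r → r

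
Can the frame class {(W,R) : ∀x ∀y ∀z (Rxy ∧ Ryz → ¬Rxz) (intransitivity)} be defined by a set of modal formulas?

If a class were modally definable it would be closed under surjective bounded morphisms (Goldblatt–Thomason).
The 5-cycle (worlds a,b,c,d,e with a→b→c→d→e→a) is intransitive. Mapping every world to a single reflexive point • is a surjective bounded morphism; the reflexive point is not intransitive (R••∧R•• but R••).
So the class is not modally definable.

No — not modally definable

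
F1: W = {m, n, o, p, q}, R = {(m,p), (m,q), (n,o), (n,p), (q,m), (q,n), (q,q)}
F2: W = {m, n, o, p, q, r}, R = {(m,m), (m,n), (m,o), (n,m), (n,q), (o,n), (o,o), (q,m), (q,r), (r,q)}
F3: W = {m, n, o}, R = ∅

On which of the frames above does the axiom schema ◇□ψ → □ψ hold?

F3

This is the axiom for the Euclidean property; its first-order frame correspondent is ∀x ∀y ∀z (Rxy ∧ Rxz → Ryz).
F1: fails — Rmq and Rmp but not Rqp.
F2: fails — Rmo and Rmm but not Rom.
F3: holds.
Valid on: F3.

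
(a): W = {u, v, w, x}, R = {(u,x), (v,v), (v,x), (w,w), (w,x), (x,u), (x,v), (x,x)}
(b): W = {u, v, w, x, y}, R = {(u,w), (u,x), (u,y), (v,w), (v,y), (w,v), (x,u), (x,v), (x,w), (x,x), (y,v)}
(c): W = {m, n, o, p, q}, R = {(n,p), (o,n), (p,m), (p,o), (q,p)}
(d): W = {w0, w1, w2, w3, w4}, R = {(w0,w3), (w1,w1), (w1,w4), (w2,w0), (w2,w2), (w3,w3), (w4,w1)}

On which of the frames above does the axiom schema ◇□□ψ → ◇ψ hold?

(a), (b)

The schema corresponds to a generalized confluence (Geach) condition: ∀x ∀y (xRy → ∃w (yR²w ∧ xRw)).
(a): holds.
(b): holds.
(c): fails — nRp but no w with pR²w and nRw.
(d): fails — w2Rw0 but no w with w0R²w and w2Rw.
Valid on: (a), (b).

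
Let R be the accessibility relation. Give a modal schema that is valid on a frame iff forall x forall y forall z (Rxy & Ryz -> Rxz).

□q → □□q

A defining formula is □q → □□q (the 4 axiom).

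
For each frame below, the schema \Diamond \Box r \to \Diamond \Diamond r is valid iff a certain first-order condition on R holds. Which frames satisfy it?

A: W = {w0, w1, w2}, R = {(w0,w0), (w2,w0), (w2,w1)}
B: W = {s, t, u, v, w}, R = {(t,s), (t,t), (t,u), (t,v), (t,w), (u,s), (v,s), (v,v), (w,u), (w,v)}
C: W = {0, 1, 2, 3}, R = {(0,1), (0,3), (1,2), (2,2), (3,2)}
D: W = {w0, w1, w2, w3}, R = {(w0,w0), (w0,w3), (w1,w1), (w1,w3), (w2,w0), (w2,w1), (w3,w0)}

This is the axiom for a generalized confluence (Geach) condition; its first-order frame correspondent is \forall x \forall y (xRy \to \exists w (yRw \wedge x R^2 w)).
A: fails — w2Rw1 but no w with w1Rw and w2R²w.
B: fails — tRs but no w* with sRw* and tR²w*.
C: satisfies the condition.
D: satisfies the condition.

C, D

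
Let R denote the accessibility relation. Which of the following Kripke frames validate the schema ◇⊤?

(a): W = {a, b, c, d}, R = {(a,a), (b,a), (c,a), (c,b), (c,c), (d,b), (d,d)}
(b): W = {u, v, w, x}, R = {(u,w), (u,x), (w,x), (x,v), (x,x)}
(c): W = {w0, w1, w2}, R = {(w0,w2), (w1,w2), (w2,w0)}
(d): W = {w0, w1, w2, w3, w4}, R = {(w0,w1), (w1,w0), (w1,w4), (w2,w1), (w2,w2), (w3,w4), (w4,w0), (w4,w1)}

This is the axiom for seriality; its first-order frame correspondent is ∀x ∃y Rxy.
(a): satisfies the condition.
(b): fails — world v has no successor.
(c): satisfies the condition.
(d): satisfies the condition.

(a), (c), (d)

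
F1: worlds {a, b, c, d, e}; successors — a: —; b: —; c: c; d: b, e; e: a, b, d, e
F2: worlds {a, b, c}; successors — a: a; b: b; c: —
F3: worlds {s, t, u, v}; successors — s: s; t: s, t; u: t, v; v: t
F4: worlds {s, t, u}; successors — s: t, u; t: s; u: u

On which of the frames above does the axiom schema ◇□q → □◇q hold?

The schema corresponds to convergence: ∀x ∀y ∀z (Rxy ∧ Rxz → ∃w (Ryw ∧ Rzw)).
F1: fails — Rdb and Rdb but b and b have no common successor.
F2: condition met.
F3: condition met.
F4: fails — Rsu and Rst but u and t have no common successor.

F2, F3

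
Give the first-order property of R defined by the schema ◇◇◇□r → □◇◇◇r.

∀x ∀y ∀z ((xR³y ∧ xRz) → ∃w (yRw ∧ zR³w))

This is a Sahlqvist (Geach-type) schema ◇^3□^1r → □^1◇^3r.
Minimal-valuation argument: fix x; take any y with xR^3y and any z with xR^1z. Set V(r) to the set of worlds R-reachable from y in exactly 1 step. Then □^1r holds at y, so the antecedent holds at x; validity forces ◇^3r at z, giving a w with zR^3w and yR^1w.
First-order correspondent: ∀x ∀y ∀z ((xR³y ∧ xRz) → ∃w (yRw ∧ zR³w)).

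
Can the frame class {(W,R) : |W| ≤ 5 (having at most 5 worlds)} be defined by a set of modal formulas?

No — not modally definable

Any modally definable frame class is closed under disjoint unions.
Any modal formula valid on each of 6 disjoint one-world frames is valid on their disjoint union (validity is preserved under disjoint unions). Each one-world frame has |W|=1≤5, but the union has |W|=6.
So the class is not modally definable.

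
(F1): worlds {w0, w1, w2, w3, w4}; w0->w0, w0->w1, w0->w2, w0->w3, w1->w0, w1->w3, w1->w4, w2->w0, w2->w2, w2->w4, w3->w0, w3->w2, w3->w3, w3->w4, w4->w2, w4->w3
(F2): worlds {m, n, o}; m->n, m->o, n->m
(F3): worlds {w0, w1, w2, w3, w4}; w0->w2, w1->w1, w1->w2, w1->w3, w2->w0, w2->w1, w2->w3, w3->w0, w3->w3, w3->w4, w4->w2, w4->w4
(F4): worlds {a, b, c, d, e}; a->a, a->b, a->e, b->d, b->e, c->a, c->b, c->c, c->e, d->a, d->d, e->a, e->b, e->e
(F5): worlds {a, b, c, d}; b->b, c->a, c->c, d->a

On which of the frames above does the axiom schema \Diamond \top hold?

The schema corresponds to seriality: \forall x \exists y Rxy.
(F1): condition met.
(F2): fails — world o has no successor.
(F3): condition met.
(F4): condition met.
(F5): fails — world a has no successor.
Valid on: (F1), (F3), (F4).

(F1), (F3), (F4)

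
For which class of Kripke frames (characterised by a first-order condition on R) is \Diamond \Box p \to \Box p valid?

This is frame-equivalent to ◇p → □◇p (substitute ¬p for p and contrapose).
Suppose ◇p→□◇p is valid. Take Rxy, Rxz and set V(p)={y}. Then ◇p at x, so □◇p at x, so ◇p at z, so some w with Rzw has p; w=y, i.e. Rzy. By symmetry of the argument, Ryz.
The converse is a direct semantic check.
Frame condition: \forall x \forall y \forall z (Rxy \wedge Rxz \to Ryz).

the Euclidean property: \forall x \forall y \forall z (Rxy \wedge Rxz \to Ryz)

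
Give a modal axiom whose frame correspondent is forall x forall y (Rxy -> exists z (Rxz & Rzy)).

The condition is density. The C4 schema □□ψ → □ψ defines it.
Suppose □□ψ→□ψ is valid. Take Rxy and set V(ψ)={w : xR²w}. Then □□ψ at x, so □ψ at x, so ψ at y, i.e. ∃z(Rxz∧Rzy).

□□ψ → □ψ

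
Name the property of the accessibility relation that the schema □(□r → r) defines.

Suppose □(□r→r) is valid. Take Rxy and set V(r)={w : Ryw}. Then at y, □r holds; since □(□r→r) at x, □r→r at y, so r at y, i.e. Ryy.
The converse is a direct semantic check.
Frame condition: ∀x ∀y (Rxy → Ryy).

shift-reflexivity: ∀x ∀y (Rxy → Ryy)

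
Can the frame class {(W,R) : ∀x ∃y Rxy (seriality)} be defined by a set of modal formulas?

This is a Sahlqvist condition; the D axiom □p → ◇p defines it.
Suppose □p→◇p is valid. At any x set V(p)=W. Then □p at x, so ◇p at x, so x has a successor.

Definable; □p → ◇p defines it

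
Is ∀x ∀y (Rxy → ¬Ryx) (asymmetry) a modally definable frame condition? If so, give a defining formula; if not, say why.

Not modally definable

If a class were modally definable it would be closed under surjective bounded morphisms (Goldblatt–Thomason).
The 5-cycle (worlds 0,1,2,3,4 with 0→1→2→3→4→0) is asymmetric. Mapping every world to a single reflexive point • is a surjective bounded morphism, and the reflexive point is not asymmetric (R•• but asymmetry requires ¬R••).
So no modal formula (or set of formulas) defines exactly the asymmetric frames.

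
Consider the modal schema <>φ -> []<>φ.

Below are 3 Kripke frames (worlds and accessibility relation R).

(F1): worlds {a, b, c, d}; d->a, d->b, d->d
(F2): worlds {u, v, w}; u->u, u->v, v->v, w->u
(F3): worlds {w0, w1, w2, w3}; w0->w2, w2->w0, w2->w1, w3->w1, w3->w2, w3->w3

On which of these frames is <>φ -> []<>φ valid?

none

Frame correspondent (Sahlqvist): forall x forall y forall z (Rxy & Rxz -> Ryz) — i.e. the Euclidean property.
(F1): fails — Rdb and Rdb but not Rbb.
(F2): fails — Ruv and Ruu but not Rvu.
(F3): fails — Rw0w2 and Rw0w2 but not Rw2w2.
Valid on no frame.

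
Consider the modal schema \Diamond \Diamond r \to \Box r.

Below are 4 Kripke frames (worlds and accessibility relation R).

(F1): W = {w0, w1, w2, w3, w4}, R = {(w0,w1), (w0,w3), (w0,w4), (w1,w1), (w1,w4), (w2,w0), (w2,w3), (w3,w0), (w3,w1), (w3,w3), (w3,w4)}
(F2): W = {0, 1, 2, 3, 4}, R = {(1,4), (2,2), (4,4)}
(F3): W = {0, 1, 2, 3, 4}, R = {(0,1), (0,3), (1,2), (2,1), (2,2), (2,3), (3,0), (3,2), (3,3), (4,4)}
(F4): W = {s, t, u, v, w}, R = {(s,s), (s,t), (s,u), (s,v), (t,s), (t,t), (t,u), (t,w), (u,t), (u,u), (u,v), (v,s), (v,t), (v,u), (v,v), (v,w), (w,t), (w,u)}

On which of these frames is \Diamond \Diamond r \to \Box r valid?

(F2)

The schema corresponds to a generalized confluence (Geach) condition: \forall x \forall y \forall z ((x R^2 y \wedge xRz) \to \exists w (y = w \wedge z = w)).
(F1): fails — w0R²w0, w0Rw1 but w0 ≠ w1.
(F2): satisfies the condition.
(F3): fails — 0R²0, 0R1 but 0 ≠ 1.
(F4): fails — sR²s, sRt but s ≠ t.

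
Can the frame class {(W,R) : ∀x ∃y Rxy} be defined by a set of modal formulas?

Yes — defined by □p → ◇p

Yes: it is seriality, defined by the D schema □p → ◇p.
Suppose □p→◇p is valid. At any x set V(p)=W. Then □p at x, so ◇p at x, so x has a successor.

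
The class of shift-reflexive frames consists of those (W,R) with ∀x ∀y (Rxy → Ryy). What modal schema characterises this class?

This is shift-reflexivity; the standard corresponding axiom is T□: □(□s → s).
Suppose □(□s→s) is valid. Take Rxy and set V(s)={w : Ryw}. Then at y, □s holds; since □(□s→s) at x, □s→s at y, so s at y, i.e. Ryy.

□(□s → s)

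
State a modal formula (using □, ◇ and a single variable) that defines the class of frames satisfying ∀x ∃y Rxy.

□s → ◇s

This is seriality; the standard corresponding axiom is D: □s → ◇s.
Suppose □s→◇s is valid. At any x set V(s)=W. Then □s at x, so ◇s at x, so x has a successor.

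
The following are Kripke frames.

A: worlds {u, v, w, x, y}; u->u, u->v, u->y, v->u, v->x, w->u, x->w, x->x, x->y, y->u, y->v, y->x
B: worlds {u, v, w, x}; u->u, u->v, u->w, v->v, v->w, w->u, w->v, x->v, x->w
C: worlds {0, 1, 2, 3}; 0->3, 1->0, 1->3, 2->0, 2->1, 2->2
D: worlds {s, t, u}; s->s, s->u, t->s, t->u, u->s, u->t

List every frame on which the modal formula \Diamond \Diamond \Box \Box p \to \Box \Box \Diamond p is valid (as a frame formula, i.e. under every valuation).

A, B, D

Frame correspondent (Sahlqvist): \forall x \forall y \forall z ((x R^2 y \wedge x R^2 z) \to \exists w (y R^2 w \wedge zRw)) — i.e. a generalized confluence (Geach) condition.
A: satisfies the condition.
B: satisfies the condition.
C: fails — 1R²3, 1R²3 but no w with 3R²w and 3Rw.
D: satisfies the condition.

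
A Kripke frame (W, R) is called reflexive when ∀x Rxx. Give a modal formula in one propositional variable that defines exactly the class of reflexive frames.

□r → r

The condition is reflexivity. The T schema □r → r defines it.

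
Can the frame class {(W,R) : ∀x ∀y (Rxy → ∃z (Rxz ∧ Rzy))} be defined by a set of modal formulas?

This is a Sahlqvist condition; the C4 axiom □□p → □p defines it.
Suppose □□p→□p is valid. Take Rxy and set V(p)={w : xR²w}. Then □□p at x, so □p at x, so p at y, i.e. ∃z(Rxz∧Rzy).

Definable; □□p → □p defines it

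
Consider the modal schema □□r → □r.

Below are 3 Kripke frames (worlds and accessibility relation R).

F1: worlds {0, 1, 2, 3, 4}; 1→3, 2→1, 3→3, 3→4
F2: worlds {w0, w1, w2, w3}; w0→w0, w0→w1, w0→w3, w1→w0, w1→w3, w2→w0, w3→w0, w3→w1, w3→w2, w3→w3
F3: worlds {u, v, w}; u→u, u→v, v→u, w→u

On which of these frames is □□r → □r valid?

F2, F3

Frame correspondent (Sahlqvist): ∀x ∀y (Rxy → ∃z (Rxz ∧ Rzy)) — i.e. density.
F1: fails — R21 but no z with R2z and Rz1.
F2: holds.
F3: holds.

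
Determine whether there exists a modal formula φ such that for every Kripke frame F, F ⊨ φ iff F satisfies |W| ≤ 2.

Not definable by any modal formula

If a class were modally definable it would be closed under disjoint unions (Goldblatt–Thomason).
Any modal formula valid on each of 3 disjoint one-world frames is valid on their disjoint union (validity is preserved under disjoint unions). Each one-world frame has |W|=1≤2, but the union has |W|=3.
So no modal formula (or set of formulas) defines exactly the |W|≤2 frames.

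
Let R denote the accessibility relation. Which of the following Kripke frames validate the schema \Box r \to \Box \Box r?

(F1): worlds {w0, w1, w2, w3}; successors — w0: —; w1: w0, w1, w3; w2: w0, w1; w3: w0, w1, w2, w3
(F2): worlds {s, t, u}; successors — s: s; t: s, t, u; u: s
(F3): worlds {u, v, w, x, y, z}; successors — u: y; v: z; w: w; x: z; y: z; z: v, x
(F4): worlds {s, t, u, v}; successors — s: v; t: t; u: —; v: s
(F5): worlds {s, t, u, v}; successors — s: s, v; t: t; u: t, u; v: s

(F2)

This is the axiom for transitivity; its first-order frame correspondent is \forall x \forall y \forall z (Rxy \wedge Ryz \to Rxz).
(F1): fails — Rw1w3 and Rw3w2 but not Rw1w2.
(F2): holds.
(F3): fails — Rvz and Rzx but not Rvx.
(F4): fails — Rsv and Rvs but not Rss.
(F5): fails — Rvs and Rsv but not Rvv.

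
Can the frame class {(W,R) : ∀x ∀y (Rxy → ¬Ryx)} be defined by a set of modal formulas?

Modal frame validity is preserved under surjective bounded morphisms.
The 5-cycle (worlds w0,w1,w2,w3,w4 with w0→w1→w2→w3→w4→w0) is asymmetric. Mapping every world to a single reflexive point • is a surjective bounded morphism, and the reflexive point is not asymmetric (R•• but asymmetry requires ¬R••).
Hence asymmetry is not modally definable.

Not definable by any modal formula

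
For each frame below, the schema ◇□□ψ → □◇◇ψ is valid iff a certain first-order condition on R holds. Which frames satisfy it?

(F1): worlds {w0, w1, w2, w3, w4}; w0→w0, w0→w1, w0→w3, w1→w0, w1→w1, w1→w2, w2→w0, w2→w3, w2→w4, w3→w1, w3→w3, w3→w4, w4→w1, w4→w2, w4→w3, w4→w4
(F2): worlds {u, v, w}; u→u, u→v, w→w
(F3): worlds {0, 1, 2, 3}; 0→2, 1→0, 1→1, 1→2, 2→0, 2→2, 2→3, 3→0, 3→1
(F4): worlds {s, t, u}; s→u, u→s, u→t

(F1), (F3)

This is the axiom for a generalized confluence (Geach) condition; its first-order frame correspondent is ∀x ∀y ∀z ((xRy ∧ xRz) → ∃w (yR²w ∧ zR²w)).
(F1): satisfies the condition.
(F2): fails — uRu, uRv but no t with uR²t and vR²t.
(F3): satisfies the condition.
(F4): fails — uRs, uRt but no w with sR²w and tR²w.
Valid on: (F1), (F3).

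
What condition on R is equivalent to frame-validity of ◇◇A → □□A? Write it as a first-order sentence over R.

∀x ∀y ∀z ((xR²y ∧ xR²z) → ∃w (y = w ∧ z = w))

This is a Sahlqvist (Geach-type) schema ◇^2□^0A → □^2◇^0A.
Minimal-valuation argument: fix x; take any y with xR^2y and any z with xR^2z. Set V(A) to the set of worlds R-reachable from y in exactly 0 steps. Then □^0A holds at y, so the antecedent holds at x; validity forces ◇^0A at z, giving a w with zR^0w and yR^0w.
First-order correspondent: ∀x ∀y ∀z ((xR²y ∧ xR²z) → ∃w (y = w ∧ z = w)).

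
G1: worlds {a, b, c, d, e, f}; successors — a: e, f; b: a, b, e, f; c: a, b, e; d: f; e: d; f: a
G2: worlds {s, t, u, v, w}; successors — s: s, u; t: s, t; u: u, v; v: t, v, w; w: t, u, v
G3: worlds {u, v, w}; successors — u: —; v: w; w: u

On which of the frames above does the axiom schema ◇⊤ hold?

G1, G2

Frame correspondent (Sahlqvist): ∀x ∃y Rxy — i.e. seriality.
G1: satisfies the condition.
G2: satisfies the condition.
G3: fails — world u has no successor.
Valid on: G1, G2.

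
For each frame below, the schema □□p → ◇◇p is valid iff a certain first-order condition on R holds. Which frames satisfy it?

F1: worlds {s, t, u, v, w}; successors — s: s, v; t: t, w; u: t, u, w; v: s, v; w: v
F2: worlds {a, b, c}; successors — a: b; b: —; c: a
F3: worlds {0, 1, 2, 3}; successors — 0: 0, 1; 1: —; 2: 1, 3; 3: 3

This is the axiom for a generalized confluence (Geach) condition; its first-order frame correspondent is ∀x ∃w (xR²w ∧ xR²w).
F1: ✓.
F2: fails — at a but no w with aR²w and aR²w.
F3: fails — at 1 but no w with 1R²w and 1R²w.
Valid on: F1.

F1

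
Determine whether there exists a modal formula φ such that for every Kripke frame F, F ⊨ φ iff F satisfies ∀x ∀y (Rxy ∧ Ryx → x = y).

Not modally definable

Modal frame validity is preserved under surjective bounded morphisms.
The 8-cycle (worlds w0,w1,w2,w3,w4,w5,w6,w7 with w0→w1→w2→w3→w4→w5→w6→w7→w0) is antisymmetric. Sending even-indexed worlds to a and odd-indexed worlds to b is a surjective bounded morphism onto the two-world frame with a↔b, which is not antisymmetric.
Hence antisymmetry is not modally definable.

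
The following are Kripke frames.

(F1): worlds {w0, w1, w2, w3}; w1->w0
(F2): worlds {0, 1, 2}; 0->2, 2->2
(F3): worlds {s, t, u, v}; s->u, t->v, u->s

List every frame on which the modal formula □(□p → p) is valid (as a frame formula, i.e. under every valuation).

(F2)

The schema corresponds to shift-reflexivity: ∀x ∀y (Rxy → Ryy).
(F1): fails — Rw1w0 but not Rw0w0.
(F2): holds.
(F3): fails — Rsu but not Ruu.
Valid on: (F2).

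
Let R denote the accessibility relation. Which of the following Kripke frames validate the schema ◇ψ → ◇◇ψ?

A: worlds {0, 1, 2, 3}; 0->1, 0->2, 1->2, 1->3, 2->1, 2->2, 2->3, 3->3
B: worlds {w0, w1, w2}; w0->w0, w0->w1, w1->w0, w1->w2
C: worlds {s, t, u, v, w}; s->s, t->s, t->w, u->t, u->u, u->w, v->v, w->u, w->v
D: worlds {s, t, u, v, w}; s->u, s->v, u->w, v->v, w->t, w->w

Frame correspondent (Sahlqvist): ∀x ∀y (xRy → ∃w (y = w ∧ xR²w)) — i.e. a generalized confluence (Geach) condition.
A: satisfies the condition.
B: fails — w1Rw2 but no w with w2=w and w1R²w.
C: fails — tRw but no w* with w=w* and tR²w*.
D: fails — sRu but no w* with u=w* and sR²w*.

A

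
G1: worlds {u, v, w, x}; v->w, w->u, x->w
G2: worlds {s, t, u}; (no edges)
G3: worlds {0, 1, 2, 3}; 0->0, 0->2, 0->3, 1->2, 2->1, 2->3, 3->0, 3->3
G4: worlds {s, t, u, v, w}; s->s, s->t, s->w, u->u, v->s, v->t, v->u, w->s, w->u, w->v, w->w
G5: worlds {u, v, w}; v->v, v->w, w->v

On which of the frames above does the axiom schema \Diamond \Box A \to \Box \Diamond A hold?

This is the axiom for convergence; its first-order frame correspondent is \forall x \forall y \forall z (Rxy \wedge Rxz \to \exists w (Ryw \wedge Rzw)).
G1: fails — Rwu and Rwu but u and u have no common successor.
G2: holds.
G3: fails — R23 and R21 but 3 and 1 have no common successor.
G4: fails — Rsw and Rst but w and t have no common successor.
G5: holds.

G2, G5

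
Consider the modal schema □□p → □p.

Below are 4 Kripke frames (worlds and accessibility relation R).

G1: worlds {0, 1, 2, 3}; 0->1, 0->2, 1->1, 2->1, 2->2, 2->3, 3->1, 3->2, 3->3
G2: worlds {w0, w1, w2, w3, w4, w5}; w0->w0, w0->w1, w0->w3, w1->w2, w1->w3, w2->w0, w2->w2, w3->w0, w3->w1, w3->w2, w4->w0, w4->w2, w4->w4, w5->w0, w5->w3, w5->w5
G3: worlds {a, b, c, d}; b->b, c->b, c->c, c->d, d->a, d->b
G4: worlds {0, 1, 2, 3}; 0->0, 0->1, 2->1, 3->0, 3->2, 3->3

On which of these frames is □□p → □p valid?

G1

The schema corresponds to density: ∀x ∀y (Rxy → ∃z (Rxz ∧ Rzy)).
G1: condition met.
G2: fails — Rw1w3 but no z with Rw1z and Rzw3.
G3: fails — Rda but no z with Rdz and Rza.
G4: fails — R21 but no z with R2z and Rz1.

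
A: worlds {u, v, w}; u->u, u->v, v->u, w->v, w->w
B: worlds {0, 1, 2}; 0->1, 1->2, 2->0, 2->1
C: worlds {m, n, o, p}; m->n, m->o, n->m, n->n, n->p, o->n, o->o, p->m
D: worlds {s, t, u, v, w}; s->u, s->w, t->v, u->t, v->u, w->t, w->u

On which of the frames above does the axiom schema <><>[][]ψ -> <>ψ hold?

This is the axiom for a generalized confluence (Geach) condition; its first-order frame correspondent is forall x forall y (x R^2 y -> exists w (y R^2 w & xRw)).
A: satisfies the condition.
B: fails — 1R²1 but no w with 1R²w and 1Rw.
C: satisfies the condition.
D: fails — sR²u but no w* with uR²w* and sRw*.
Valid on: A, C.

A, C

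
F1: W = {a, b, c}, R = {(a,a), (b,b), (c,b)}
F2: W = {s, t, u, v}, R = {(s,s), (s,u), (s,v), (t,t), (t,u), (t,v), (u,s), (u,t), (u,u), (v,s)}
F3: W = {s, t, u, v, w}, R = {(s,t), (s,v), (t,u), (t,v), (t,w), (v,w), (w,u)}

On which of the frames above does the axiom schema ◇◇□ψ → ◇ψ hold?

This is the axiom for a generalized confluence (Geach) condition; its first-order frame correspondent is ∀x ∀y (xR²y → ∃w (yRw ∧ xRw)).
F1: satisfies the condition.
F2: fails — tR²v but no w with vRw and tRw.
F3: fails — sR²u but no w* with uRw* and sRw*.

F1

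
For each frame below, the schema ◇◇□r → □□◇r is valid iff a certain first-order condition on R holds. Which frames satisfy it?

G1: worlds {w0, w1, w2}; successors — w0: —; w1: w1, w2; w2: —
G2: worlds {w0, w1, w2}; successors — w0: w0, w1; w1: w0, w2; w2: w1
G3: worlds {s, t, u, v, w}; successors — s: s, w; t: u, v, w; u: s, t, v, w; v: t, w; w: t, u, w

This is the axiom for a generalized confluence (Geach) condition; its first-order frame correspondent is ∀x ∀y ∀z ((xR²y ∧ xR²z) → ∃w (yRw ∧ zRw)).
G1: fails — w1R²w1, w1R²w2 but no w with w1Rw and w2Rw.
G2: fails — w0R²w1, w0R²w2 but no w with w1Rw and w2Rw.
G3: holds.
Valid on: G3.

G3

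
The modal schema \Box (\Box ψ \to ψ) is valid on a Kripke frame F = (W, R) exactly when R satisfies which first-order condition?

This schema is the T□ axiom.
It corresponds to shift-reflexivity: \forall x \forall y (Rxy \to Ryy).

shift-reflexivity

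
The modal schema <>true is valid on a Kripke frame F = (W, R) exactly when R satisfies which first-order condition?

Seriality

◇⊤ holds at w iff w has a successor, so frame-validity of ◇⊤ is exactly seriality. Equivalently via □φ → ◇φ:
Suppose □φ→◇φ is valid. At any x set V(φ)=W. Then □φ at x, so ◇φ at x, so x has a successor.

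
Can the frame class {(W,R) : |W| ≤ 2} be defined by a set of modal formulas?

If a class were modally definable it would be closed under disjoint unions (Goldblatt–Thomason).
Any modal formula valid on each of 3 disjoint one-world frames is valid on their disjoint union (validity is preserved under disjoint unions). Each one-world frame has |W|=1≤2, but the union has |W|=3.
So the class is not modally definable.

No — not modally definable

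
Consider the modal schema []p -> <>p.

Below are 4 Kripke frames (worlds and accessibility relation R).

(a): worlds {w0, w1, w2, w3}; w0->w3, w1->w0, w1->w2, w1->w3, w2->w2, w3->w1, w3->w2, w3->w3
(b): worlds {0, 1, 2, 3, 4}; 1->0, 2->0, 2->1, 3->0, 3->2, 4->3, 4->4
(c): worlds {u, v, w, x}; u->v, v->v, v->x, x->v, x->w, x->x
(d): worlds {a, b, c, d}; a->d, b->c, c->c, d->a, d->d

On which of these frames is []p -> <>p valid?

The schema corresponds to seriality: forall x exists y Rxy.
(a): satisfies the condition.
(b): fails — world 0 has no successor.
(c): fails — world w has no successor.
(d): satisfies the condition.

(a), (d)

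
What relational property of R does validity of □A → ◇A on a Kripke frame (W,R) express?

This schema is the D axiom.
It corresponds to seriality: ∀x ∃y Rxy.

seriality: ∀x ∃y Rxy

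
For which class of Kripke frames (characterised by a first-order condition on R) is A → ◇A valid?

This is frame-equivalent to □A → A (substitute ¬A for A and contrapose).
Suppose □A→A is valid. At any x set V(A)={w : Rxw}. Then □A holds at x, so A holds at x, i.e. Rxx.
The converse is a direct semantic check.
Frame condition: ∀x Rxx.

Reflexivity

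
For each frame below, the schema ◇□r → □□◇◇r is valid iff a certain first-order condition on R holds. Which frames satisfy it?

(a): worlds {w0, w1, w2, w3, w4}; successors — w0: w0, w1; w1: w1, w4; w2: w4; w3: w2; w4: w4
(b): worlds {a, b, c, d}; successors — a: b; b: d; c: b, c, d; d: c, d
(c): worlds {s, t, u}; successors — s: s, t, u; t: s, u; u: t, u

This is the axiom for a generalized confluence (Geach) condition; its first-order frame correspondent is ∀x ∀y ∀z ((xRy ∧ xR²z) → ∃w (yRw ∧ zR²w)).
(a): fails — w0Rw0, w0R²w4 but no w with w0Rw and w4R²w.
(b): satisfies the condition.
(c): satisfies the condition.
Valid on: (b), (c).

(b), (c)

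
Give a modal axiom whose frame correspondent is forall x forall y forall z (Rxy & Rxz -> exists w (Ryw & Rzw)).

A defining formula is ◇□q → □◇q (the .2 axiom).
Suppose ◇□q→□◇q is valid. Take Rxy, Rxz and set V(q)={w : Ryw}. Then □q at y so ◇□q at x, so □◇q at x, so ◇q at z, giving w with Rzw and Ryw.

◇□q → □◇q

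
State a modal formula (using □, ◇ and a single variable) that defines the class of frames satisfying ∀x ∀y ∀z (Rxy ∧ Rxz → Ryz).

The condition is the Euclidean property. The 5 schema ◇s → □◇s defines it.
Suppose ◇s→□◇s is valid. Take Rxy, Rxz and set V(s)={y}. Then ◇s at x, so □◇s at x, so ◇s at z, so some w with Rzw has s; w=y, i.e. Rzy. By symmetry of the argument, Ryz.

◇s → □◇s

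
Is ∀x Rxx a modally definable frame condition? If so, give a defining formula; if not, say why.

Yes: it is reflexivity, defined by the T schema □r → r.
Suppose □r→r is valid. At any x set V(r)={w : Rxw}. Then □r holds at x, so r holds at x, i.e. Rxx.

Yes, by □r → r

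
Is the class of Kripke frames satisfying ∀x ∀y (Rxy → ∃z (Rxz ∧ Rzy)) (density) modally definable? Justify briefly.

Yes: it is density, defined by the C4 schema □□r → □r.
Suppose □□r→□r is valid. Take Rxy and set V(r)={w : xR²w}. Then □□r at x, so □r at x, so r at y, i.e. ∃z(Rxz∧Rzy).

Yes — defined by □□r → □r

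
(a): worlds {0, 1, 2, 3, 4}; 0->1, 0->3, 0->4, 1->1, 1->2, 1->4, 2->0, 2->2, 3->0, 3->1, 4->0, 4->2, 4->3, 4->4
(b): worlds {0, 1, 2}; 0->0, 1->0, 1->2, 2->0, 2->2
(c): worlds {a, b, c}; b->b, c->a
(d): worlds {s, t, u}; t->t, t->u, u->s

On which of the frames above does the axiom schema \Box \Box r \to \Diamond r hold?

This is the axiom for a generalized confluence (Geach) condition; its first-order frame correspondent is \forall x \exists w (x R^2 w \wedge xRw).
(a): satisfies the condition.
(b): satisfies the condition.
(c): fails — at a but no w with aR²w and aRw.
(d): fails — at s but no w with sR²w and sRw.
Valid on: (a), (b).

(a), (b)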